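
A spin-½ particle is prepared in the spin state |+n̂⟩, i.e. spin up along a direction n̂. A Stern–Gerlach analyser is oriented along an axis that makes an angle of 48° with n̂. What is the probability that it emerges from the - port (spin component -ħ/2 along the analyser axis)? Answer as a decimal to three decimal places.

0.165

For spin-½, the probability of finding spin-up along an axis at angle θ to the initial spin direction is cos²(θ/2); spin-down is sin²(θ/2).
θ = 48°, so P = sin²(24°) ≈ 0.165.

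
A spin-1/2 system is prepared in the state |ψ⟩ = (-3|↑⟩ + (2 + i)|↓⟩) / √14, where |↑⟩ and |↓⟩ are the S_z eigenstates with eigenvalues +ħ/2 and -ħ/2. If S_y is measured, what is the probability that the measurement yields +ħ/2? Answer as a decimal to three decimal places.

0.286

|+y⟩ = (|↑⟩ + i|↓⟩)/√2, so ⟨+y|ψ⟩ = (-2 - 2i) / (√2·√14).
P = |-2 - 2i|² / 28 = 8/28.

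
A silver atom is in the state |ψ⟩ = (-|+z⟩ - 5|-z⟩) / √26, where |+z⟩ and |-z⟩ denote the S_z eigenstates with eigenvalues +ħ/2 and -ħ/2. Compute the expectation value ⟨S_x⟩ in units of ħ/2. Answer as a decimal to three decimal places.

⟨σ_x⟩ = 2 Re(a* b)/(|a|²+|b|²) with a = -1, b = -5.
a* b = 5, so ⟨σ_x⟩ = 10/26.
⟨S_x⟩ = (ħ/2)·⟨σ_x⟩.

0.385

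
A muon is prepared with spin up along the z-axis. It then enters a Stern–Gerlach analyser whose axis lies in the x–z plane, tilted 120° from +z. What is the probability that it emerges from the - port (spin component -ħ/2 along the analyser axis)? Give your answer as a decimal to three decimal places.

For spin-½, the probability of finding spin-up along an axis at angle θ to the initial spin direction is cos²(θ/2); spin-down is sin²(θ/2).
θ = 120°, so P = sin²(60°) ≈ 0.750.

0.750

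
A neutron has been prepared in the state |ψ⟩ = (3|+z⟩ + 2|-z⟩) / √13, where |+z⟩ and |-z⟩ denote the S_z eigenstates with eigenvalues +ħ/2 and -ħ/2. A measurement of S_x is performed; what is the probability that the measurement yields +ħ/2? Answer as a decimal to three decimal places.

0.962

|+x⟩ = (|+z⟩ + |-z⟩)/√2, so ⟨+x|ψ⟩ = (5) / (√2·√13).
P = |5|² / 26 = 25/26.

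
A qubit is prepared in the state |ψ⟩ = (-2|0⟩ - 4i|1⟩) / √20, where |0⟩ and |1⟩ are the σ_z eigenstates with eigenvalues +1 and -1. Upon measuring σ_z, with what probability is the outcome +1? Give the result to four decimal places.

The +1 outcome corresponds to |0⟩. Its amplitude in |ψ⟩ is -2/√20.
P = |-2|² / 20 = 4/20.

0.2000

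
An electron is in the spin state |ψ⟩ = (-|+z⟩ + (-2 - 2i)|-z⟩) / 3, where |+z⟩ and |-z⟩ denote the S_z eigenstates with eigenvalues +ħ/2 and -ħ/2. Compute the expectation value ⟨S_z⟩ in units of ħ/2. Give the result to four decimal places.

⟨σ_z⟩ = |a|² - |b|² divided by |a|²+|b|², with a, b the |+z⟩, |-z⟩ amplitudes.
= (1 - 8)/9 = -7/9.
⟨S_z⟩ = (ħ/2)·⟨σ_z⟩.

-0.7778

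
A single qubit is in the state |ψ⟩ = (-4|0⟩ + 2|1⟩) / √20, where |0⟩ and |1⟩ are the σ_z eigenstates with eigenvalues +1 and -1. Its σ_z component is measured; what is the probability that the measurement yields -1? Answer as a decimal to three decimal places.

0.200

The -1 outcome corresponds to |1⟩. Its amplitude in |ψ⟩ is 2/√20.
P = |2|² / 20 = 4/20.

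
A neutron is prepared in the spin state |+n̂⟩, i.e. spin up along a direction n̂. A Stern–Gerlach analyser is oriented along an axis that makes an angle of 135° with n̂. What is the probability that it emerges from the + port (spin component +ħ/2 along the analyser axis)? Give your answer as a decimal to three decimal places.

For spin-½, the probability of finding spin-up along an axis at angle θ to the initial spin direction is cos²(θ/2); spin-down is sin²(θ/2).
θ = 135°, so P = cos²(67.5°) ≈ 0.146.

0.146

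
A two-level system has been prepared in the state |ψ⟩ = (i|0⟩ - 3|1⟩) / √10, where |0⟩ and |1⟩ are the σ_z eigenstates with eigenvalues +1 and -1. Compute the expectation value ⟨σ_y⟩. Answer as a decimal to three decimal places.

0.600

⟨σ_y⟩ = 2 Im(a* b)/(|a|²+|b|²) with a = i, b = -3.
a* b = 3i, so ⟨σ_y⟩ = 6/10.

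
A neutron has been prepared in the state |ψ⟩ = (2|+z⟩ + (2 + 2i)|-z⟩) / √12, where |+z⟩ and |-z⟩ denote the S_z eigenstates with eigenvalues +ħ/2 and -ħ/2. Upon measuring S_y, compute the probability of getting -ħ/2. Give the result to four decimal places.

0.1667

|-y⟩ = (|+z⟩ - i|-z⟩)/√2, so ⟨-y|ψ⟩ = (2i) / (√2·√12).
P = |2i|² / 24 = 4/24.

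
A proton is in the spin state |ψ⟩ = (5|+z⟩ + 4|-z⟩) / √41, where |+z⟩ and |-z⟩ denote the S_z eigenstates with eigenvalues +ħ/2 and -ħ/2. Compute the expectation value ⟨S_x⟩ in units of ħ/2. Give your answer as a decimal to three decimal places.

⟨σ_x⟩ = 2 Re(a* b)/(|a|²+|b|²) with a = 5, b = 4.
a* b = 20, so ⟨σ_x⟩ = 40/41.
⟨S_x⟩ = (ħ/2)·⟨σ_x⟩.

0.976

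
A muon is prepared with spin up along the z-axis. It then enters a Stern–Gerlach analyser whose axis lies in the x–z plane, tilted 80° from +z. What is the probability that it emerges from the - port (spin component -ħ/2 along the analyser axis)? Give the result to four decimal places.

For spin-½, the probability of finding spin-up along an axis at angle θ to the initial spin direction is cos²(θ/2); spin-down is sin²(θ/2).
θ = 80°, so P = sin²(40°) ≈ 0.4132.

0.4132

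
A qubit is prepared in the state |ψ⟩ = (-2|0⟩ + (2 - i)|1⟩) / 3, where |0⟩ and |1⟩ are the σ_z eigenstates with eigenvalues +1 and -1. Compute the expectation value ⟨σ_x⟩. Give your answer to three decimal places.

⟨σ_x⟩ = 2 Re(a* b)/(|a|²+|b|²) with a = -2, b = (2 - i).
a* b = (-4 + 2i), so ⟨σ_x⟩ = -8/9.

-0.889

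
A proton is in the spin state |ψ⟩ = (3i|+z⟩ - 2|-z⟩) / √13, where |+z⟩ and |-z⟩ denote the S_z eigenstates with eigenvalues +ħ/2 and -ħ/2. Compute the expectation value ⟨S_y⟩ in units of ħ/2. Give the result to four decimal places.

0.9231

⟨σ_y⟩ = 2 Im(a* b)/(|a|²+|b|²) with a = 3i, b = -2.
a* b = 6i, so ⟨σ_y⟩ = 12/13.
⟨S_y⟩ = (ħ/2)·⟨σ_y⟩.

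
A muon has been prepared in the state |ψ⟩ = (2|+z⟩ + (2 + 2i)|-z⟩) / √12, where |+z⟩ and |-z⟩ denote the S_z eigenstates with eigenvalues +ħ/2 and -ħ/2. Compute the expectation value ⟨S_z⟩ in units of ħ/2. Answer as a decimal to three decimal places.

-0.333

⟨σ_z⟩ = |a|² - |b|² divided by |a|²+|b|², with a, b the |+z⟩, |-z⟩ amplitudes.
= (4 - 8)/12 = -4/12.
⟨S_z⟩ = (ħ/2)·⟨σ_z⟩.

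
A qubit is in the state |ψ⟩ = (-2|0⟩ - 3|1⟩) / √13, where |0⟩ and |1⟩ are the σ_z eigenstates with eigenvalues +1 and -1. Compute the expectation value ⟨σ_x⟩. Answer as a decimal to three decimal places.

0.923

⟨σ_x⟩ = 2 Re(a* b)/(|a|²+|b|²) with a = -2, b = -3.
a* b = 6, so ⟨σ_x⟩ = 12/13.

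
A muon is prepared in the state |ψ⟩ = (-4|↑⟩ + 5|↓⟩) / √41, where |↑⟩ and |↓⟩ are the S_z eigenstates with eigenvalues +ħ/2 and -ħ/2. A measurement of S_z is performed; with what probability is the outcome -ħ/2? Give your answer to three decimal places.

The -ħ/2 outcome corresponds to |↓⟩. Its amplitude in |ψ⟩ is 5/√41.
P = |5|² / 41 = 25/41.

0.610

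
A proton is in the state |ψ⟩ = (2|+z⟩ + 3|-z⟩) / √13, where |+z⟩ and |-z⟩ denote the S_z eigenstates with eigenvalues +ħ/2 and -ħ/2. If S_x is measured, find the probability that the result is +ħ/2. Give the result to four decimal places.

|+x⟩ = (|+z⟩ + |-z⟩)/√2, so ⟨+x|ψ⟩ = (5) / (√2·√13).
P = |5|² / 26 = 25/26.

0.9615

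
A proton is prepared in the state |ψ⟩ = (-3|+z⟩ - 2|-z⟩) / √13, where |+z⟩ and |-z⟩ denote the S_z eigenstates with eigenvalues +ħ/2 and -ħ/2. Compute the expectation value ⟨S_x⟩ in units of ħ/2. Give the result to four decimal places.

⟨σ_x⟩ = 2 Re(a* b)/(|a|²+|b|²) with a = -3, b = -2.
a* b = 6, so ⟨σ_x⟩ = 12/13.
⟨S_x⟩ = (ħ/2)·⟨σ_x⟩.

0.9231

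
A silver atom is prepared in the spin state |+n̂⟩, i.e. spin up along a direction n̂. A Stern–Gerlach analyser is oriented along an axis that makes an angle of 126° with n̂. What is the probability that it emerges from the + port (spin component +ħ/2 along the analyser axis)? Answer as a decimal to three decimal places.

0.206

For spin-½, the probability of finding spin-up along an axis at angle θ to the initial spin direction is cos²(θ/2); spin-down is sin²(θ/2).
θ = 126°, so P = cos²(63°) ≈ 0.206.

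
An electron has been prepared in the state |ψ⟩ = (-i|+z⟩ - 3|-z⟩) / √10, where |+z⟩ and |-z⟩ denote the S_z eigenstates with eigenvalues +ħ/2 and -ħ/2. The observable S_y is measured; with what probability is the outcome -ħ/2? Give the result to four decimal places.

|-y⟩ = (|+z⟩ - i|-z⟩)/√2, so ⟨-y|ψ⟩ = (-4i) / (√2·√10).
P = |-4i|² / 20 = 16/20.

0.8000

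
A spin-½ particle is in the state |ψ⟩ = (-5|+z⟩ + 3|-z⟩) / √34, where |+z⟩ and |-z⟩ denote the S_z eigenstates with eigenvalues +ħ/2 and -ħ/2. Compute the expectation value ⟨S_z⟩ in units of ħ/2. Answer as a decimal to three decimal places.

⟨σ_z⟩ = |a|² - |b|² divided by |a|²+|b|², with a, b the |+z⟩, |-z⟩ amplitudes.
= (25 - 9)/34 = 16/34.
⟨S_z⟩ = (ħ/2)·⟨σ_z⟩.

0.471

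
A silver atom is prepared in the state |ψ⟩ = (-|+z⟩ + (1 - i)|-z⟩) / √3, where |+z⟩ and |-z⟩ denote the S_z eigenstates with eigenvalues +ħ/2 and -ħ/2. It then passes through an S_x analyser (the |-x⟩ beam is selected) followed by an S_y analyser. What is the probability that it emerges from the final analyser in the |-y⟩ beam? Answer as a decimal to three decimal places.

0.417

First analyser (S_x): P(|-x⟩) = |⟨-x|ψ⟩|² = 5/6.
After stage 1 the state is |-x⟩; P(|-y⟩) = |⟨-y|-x⟩|² = 1/2.
Joint probability = 5/6 × 1/2 = 0.417.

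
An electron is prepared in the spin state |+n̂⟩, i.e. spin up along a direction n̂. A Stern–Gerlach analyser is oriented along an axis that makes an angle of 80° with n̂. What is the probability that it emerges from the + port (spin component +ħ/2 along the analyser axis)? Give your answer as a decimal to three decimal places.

For spin-½, the probability of finding spin-up along an axis at angle θ to the initial spin direction is cos²(θ/2); spin-down is sin²(θ/2).
θ = 80°, so P = cos²(40°) ≈ 0.587.

0.587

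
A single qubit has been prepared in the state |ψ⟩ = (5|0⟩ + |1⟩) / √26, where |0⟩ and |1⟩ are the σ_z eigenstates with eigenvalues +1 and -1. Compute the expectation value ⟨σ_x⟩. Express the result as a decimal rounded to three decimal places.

0.385

⟨σ_x⟩ = 2 Re(a* b)/(|a|²+|b|²) with a = 5, b = 1.
a* b = 5, so ⟨σ_x⟩ = 10/26.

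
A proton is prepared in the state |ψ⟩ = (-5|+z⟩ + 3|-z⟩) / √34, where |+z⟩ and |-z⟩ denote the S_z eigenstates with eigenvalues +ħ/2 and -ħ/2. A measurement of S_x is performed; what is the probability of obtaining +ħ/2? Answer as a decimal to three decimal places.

|+x⟩ = (|+z⟩ + |-z⟩)/√2, so ⟨+x|ψ⟩ = (-2) / (√2·√34).
P = |-2|² / 68 = 4/68.

0.059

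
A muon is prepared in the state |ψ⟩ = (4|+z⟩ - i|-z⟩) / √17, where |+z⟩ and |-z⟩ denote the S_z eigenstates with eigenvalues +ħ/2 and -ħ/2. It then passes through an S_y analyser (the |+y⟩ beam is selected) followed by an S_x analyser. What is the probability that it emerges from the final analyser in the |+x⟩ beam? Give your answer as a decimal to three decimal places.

0.132

First analyser (S_y): P(|+y⟩) = |⟨+y|ψ⟩|² = 9/34.
After stage 1 the state is |+y⟩; P(|+x⟩) = |⟨+x|+y⟩|² = 1/2.
Joint probability = 9/34 × 1/2 = 0.132.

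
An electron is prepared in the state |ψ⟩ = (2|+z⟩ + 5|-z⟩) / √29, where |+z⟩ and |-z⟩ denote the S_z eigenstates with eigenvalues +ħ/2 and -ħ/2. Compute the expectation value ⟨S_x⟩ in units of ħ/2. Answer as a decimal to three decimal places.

0.690

⟨σ_x⟩ = 2 Re(a* b)/(|a|²+|b|²) with a = 2, b = 5.
a* b = 10, so ⟨σ_x⟩ = 20/29.
⟨S_x⟩ = (ħ/2)·⟨σ_x⟩.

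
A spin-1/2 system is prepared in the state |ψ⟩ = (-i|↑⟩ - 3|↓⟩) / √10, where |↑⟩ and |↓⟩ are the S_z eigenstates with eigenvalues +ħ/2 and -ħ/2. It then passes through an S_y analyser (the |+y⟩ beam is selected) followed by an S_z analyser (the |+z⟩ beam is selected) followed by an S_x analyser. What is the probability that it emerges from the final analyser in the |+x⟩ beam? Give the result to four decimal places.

0.0500

First analyser (S_y): P(|+y⟩) = |⟨+y|ψ⟩|² = 4/20.
After stage 1 the state is |+y⟩; P(|+z⟩) = |⟨+z|+y⟩|² = 1/2.
After stage 2 the state is |+z⟩; P(|+x⟩) = |⟨+x|+z⟩|² = 1/2.
Joint probability = 4/20 × 1/2 × 1/2 = 0.0500.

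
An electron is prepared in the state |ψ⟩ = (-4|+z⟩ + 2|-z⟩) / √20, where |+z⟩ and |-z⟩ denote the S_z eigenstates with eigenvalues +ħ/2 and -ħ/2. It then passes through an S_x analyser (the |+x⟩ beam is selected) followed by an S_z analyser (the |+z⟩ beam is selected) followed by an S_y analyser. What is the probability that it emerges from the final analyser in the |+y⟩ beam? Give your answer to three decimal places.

First analyser (S_x): P(|+x⟩) = |⟨+x|ψ⟩|² = 4/40.
After stage 1 the state is |+x⟩; P(|+z⟩) = |⟨+z|+x⟩|² = 1/2.
After stage 2 the state is |+z⟩; P(|+y⟩) = |⟨+y|+z⟩|² = 1/2.
Joint probability = 4/40 × 1/2 × 1/2 = 0.025.

0.025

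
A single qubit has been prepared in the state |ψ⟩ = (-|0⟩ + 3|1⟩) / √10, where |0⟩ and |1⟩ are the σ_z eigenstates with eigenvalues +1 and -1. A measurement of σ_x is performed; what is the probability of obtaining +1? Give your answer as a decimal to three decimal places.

0.200

|+x⟩ = (|0⟩ + |1⟩)/√2, so ⟨+x|ψ⟩ = (2) / (√2·√10).
P = |2|² / 20 = 4/20.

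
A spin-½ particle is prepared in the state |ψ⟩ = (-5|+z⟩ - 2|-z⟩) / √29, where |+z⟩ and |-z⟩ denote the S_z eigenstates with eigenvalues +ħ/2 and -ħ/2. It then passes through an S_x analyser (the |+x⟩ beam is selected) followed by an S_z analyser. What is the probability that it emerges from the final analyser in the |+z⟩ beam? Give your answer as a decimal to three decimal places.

0.422

First analyser (S_x): P(|+x⟩) = |⟨+x|ψ⟩|² = 49/58.
After stage 1 the state is |+x⟩; P(|+z⟩) = |⟨+z|+x⟩|² = 1/2.
Joint probability = 49/58 × 1/2 = 0.422.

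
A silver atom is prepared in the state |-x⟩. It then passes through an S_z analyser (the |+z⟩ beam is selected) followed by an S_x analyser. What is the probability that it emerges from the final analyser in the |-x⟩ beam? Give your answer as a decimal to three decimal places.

First analyser (S_z): from |-x⟩, P(|+z⟩) = 1/2.
After stage 1 the state is |+z⟩; P(|-x⟩) = |⟨-x|+z⟩|² = 1/2.
Joint probability = 1/2 × 1/2 = 0.250.

0.250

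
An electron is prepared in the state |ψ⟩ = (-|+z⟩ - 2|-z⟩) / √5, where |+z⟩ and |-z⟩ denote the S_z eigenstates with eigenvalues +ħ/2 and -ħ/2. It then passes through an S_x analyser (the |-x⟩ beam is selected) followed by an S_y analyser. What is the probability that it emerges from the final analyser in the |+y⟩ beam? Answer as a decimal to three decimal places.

First analyser (S_x): P(|-x⟩) = |⟨-x|ψ⟩|² = 1/10.
After stage 1 the state is |-x⟩; P(|+y⟩) = |⟨+y|-x⟩|² = 1/2.
Joint probability = 1/10 × 1/2 = 0.050.

0.050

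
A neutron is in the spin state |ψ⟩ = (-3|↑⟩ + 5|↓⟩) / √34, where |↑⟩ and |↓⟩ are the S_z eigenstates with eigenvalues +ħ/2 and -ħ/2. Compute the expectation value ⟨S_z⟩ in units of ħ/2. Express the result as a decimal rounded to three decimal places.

-0.471

⟨σ_z⟩ = |a|² - |b|² divided by |a|²+|b|², with a, b the |↑⟩, |↓⟩ amplitudes.
= (9 - 25)/34 = -16/34.
⟨S_z⟩ = (ħ/2)·⟨σ_z⟩.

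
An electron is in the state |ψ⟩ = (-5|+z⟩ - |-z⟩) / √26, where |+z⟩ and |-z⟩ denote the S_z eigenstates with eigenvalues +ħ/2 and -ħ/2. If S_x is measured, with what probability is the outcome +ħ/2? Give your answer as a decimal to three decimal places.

0.692

|+x⟩ = (|+z⟩ + |-z⟩)/√2, so ⟨+x|ψ⟩ = (-6) / (√2·√26).
P = |-6|² / 52 = 36/52.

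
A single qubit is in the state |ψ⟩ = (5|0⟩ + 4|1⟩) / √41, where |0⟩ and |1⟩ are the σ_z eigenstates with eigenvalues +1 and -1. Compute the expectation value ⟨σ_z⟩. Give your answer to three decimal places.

⟨σ_z⟩ = |a|² - |b|² divided by |a|²+|b|², with a, b the |0⟩, |1⟩ amplitudes.
= (25 - 16)/41 = 9/41.

0.220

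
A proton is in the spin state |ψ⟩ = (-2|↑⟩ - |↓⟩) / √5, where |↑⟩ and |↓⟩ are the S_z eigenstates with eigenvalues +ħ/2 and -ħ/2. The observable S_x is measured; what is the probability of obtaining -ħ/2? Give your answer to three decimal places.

|-x⟩ = (|↑⟩ - |↓⟩)/√2, so ⟨-x|ψ⟩ = (-1) / (√2·√5).
P = |-1|² / 10 = 1/10.

0.100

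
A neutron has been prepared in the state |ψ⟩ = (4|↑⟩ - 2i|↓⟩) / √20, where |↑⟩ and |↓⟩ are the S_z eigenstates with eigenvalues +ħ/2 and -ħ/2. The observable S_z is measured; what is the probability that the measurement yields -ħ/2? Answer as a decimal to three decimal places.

0.200

The -ħ/2 outcome corresponds to |↓⟩. Its amplitude in |ψ⟩ is -2i/√20.
P = |-2i|² / 20 = 4/20.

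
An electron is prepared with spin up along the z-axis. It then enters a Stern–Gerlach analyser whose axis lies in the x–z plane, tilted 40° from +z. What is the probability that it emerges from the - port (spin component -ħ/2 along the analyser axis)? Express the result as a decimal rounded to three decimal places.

For spin-½, the probability of finding spin-up along an axis at angle θ to the initial spin direction is cos²(θ/2); spin-down is sin²(θ/2).
θ = 40°, so P = sin²(20°) ≈ 0.117.

0.117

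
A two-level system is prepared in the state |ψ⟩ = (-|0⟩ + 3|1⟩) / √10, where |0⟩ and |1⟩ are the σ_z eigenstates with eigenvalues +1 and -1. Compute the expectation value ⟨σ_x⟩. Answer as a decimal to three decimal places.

⟨σ_x⟩ = 2 Re(a* b)/(|a|²+|b|²) with a = -1, b = 3.
a* b = -3, so ⟨σ_x⟩ = -6/10.

-0.600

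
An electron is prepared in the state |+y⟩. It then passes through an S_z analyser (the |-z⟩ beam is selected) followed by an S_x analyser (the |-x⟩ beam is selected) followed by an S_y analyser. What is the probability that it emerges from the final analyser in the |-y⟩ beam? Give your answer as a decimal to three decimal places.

0.125

First analyser (S_z): from |+y⟩, P(|-z⟩) = 1/2.
After stage 1 the state is |-z⟩; P(|-x⟩) = |⟨-x|-z⟩|² = 1/2.
After stage 2 the state is |-x⟩; P(|-y⟩) = |⟨-y|-x⟩|² = 1/2.
Joint probability = 1/2 × 1/2 × 1/2 = 0.125.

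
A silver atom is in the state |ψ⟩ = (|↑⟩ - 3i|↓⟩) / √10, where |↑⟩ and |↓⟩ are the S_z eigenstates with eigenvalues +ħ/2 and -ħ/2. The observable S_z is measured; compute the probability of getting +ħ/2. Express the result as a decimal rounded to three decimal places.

The +ħ/2 outcome corresponds to |↑⟩. Its amplitude in |ψ⟩ is 1/√10.
P = |1|² / 10 = 1/10.

0.100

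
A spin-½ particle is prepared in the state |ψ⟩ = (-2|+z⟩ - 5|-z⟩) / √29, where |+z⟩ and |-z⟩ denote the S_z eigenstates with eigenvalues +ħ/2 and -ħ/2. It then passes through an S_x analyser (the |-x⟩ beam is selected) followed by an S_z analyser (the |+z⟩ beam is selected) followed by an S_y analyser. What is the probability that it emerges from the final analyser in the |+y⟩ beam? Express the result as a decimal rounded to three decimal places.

First analyser (S_x): P(|-x⟩) = |⟨-x|ψ⟩|² = 9/58.
After stage 1 the state is |-x⟩; P(|+z⟩) = |⟨+z|-x⟩|² = 1/2.
After stage 2 the state is |+z⟩; P(|+y⟩) = |⟨+y|+z⟩|² = 1/2.
Joint probability = 9/58 × 1/2 × 1/2 = 0.039.

0.039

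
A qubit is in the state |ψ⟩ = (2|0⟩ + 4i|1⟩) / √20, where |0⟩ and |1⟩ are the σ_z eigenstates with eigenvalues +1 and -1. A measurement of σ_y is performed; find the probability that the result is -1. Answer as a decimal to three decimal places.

|-y⟩ = (|0⟩ - i|1⟩)/√2, so ⟨-y|ψ⟩ = (-2) / (√2·√20).
P = |-2|² / 40 = 4/40.

0.100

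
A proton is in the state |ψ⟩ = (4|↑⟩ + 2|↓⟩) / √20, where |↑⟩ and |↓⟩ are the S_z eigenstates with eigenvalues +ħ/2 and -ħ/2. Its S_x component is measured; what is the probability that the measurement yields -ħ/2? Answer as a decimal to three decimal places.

|-x⟩ = (|↑⟩ - |↓⟩)/√2, so ⟨-x|ψ⟩ = (2) / (√2·√20).
P = |2|² / 40 = 4/40.

0.100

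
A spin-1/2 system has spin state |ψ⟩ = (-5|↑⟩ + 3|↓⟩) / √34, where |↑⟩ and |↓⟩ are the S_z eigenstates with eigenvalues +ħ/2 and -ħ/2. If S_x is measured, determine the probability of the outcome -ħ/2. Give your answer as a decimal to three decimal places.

|-x⟩ = (|↑⟩ - |↓⟩)/√2, so ⟨-x|ψ⟩ = (-8) / (√2·√34).
P = |-8|² / 68 = 64/68.

0.941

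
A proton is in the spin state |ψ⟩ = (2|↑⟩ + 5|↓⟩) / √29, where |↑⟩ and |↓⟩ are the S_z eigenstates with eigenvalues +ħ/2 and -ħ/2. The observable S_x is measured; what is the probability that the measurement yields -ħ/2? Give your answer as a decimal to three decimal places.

|-x⟩ = (|↑⟩ - |↓⟩)/√2, so ⟨-x|ψ⟩ = (-3) / (√2·√29).
P = |-3|² / 58 = 9/58.

0.155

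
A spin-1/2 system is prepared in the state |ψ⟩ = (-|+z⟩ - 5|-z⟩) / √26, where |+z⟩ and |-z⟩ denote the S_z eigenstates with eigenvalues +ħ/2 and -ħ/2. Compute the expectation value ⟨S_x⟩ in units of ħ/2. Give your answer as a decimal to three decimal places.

0.385

⟨σ_x⟩ = 2 Re(a* b)/(|a|²+|b|²) with a = -1, b = -5.
a* b = 5, so ⟨σ_x⟩ = 10/26.
⟨S_x⟩ = (ħ/2)·⟨σ_x⟩.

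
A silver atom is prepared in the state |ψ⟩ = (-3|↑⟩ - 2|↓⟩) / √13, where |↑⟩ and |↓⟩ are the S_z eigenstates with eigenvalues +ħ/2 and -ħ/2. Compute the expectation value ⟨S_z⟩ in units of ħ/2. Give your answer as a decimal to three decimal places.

⟨σ_z⟩ = |a|² - |b|² divided by |a|²+|b|², with a, b the |↑⟩, |↓⟩ amplitudes.
= (9 - 4)/13 = 5/13.
⟨S_z⟩ = (ħ/2)·⟨σ_z⟩.

0.385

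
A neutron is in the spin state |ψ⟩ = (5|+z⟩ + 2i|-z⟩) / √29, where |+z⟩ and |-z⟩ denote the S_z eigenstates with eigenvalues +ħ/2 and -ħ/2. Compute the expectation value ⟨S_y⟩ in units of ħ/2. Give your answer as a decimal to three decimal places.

0.690

⟨σ_y⟩ = 2 Im(a* b)/(|a|²+|b|²) with a = 5, b = 2i.
a* b = 10i, so ⟨σ_y⟩ = 20/29.
⟨S_y⟩ = (ħ/2)·⟨σ_y⟩.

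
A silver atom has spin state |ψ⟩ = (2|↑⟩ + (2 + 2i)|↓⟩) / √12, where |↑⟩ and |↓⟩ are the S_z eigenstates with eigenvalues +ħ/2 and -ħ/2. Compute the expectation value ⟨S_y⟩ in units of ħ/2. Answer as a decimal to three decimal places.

0.667

⟨σ_y⟩ = 2 Im(a* b)/(|a|²+|b|²) with a = 2, b = (2 + 2i).
a* b = (4 + 4i), so ⟨σ_y⟩ = 8/12.
⟨S_y⟩ = (ħ/2)·⟨σ_y⟩.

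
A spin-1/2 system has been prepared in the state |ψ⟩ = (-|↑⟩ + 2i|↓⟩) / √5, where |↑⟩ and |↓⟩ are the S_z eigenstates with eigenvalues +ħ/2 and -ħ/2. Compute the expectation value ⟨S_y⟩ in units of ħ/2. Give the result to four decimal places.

⟨σ_y⟩ = 2 Im(a* b)/(|a|²+|b|²) with a = -1, b = 2i.
a* b = -2i, so ⟨σ_y⟩ = -4/5.
⟨S_y⟩ = (ħ/2)·⟨σ_y⟩.

-0.8000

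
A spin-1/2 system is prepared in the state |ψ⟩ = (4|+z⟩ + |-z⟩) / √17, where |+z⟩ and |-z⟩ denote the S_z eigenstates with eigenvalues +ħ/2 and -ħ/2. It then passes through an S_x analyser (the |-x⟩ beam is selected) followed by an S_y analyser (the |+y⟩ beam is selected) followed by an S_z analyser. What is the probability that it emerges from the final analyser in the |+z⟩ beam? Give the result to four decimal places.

0.0662

First analyser (S_x): P(|-x⟩) = |⟨-x|ψ⟩|² = 9/34.
After stage 1 the state is |-x⟩; P(|+y⟩) = |⟨+y|-x⟩|² = 1/2.
After stage 2 the state is |+y⟩; P(|+z⟩) = |⟨+z|+y⟩|² = 1/2.
Joint probability = 9/34 × 1/2 × 1/2 = 0.0662.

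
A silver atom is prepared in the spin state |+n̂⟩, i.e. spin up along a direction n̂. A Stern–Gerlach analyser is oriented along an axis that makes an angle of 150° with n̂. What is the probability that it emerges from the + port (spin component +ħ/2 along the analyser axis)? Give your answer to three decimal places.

For spin-½, the probability of finding spin-up along an axis at angle θ to the initial spin direction is cos²(θ/2); spin-down is sin²(θ/2).
θ = 150°, so P = cos²(75°) ≈ 0.067.

0.067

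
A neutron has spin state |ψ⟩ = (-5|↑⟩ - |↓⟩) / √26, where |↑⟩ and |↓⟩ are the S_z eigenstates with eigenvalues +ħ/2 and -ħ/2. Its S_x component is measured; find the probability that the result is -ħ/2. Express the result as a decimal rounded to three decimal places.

0.308

|-x⟩ = (|↑⟩ - |↓⟩)/√2, so ⟨-x|ψ⟩ = (-4) / (√2·√26).
P = |-4|² / 52 = 16/52.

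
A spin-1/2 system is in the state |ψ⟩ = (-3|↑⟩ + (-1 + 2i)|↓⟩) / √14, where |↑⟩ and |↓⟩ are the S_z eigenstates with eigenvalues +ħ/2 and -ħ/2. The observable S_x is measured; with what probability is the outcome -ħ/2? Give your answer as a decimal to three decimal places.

|-x⟩ = (|↑⟩ - |↓⟩)/√2, so ⟨-x|ψ⟩ = (-2 - 2i) / (√2·√14).
P = |-2 - 2i|² / 28 = 8/28.

0.286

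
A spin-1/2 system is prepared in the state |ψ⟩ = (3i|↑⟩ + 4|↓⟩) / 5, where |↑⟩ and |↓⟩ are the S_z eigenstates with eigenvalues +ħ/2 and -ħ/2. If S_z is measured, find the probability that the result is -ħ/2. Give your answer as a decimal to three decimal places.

0.640

The -ħ/2 outcome corresponds to |↓⟩. Its amplitude in |ψ⟩ is 4/5.
P = |4|² / 25 = 16/25.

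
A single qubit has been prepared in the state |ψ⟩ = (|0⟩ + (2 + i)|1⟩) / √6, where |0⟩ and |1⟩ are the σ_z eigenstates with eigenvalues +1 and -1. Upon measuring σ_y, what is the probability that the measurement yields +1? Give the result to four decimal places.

0.6667

|+y⟩ = (|0⟩ + i|1⟩)/√2, so ⟨+y|ψ⟩ = (2 - 2i) / (√2·√6).
P = |2 - 2i|² / 12 = 8/12.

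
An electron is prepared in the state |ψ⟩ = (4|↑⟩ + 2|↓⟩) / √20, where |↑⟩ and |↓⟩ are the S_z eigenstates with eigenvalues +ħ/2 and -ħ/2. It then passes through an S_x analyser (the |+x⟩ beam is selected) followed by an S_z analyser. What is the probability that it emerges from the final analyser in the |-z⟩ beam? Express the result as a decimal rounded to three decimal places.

0.450

First analyser (S_x): P(|+x⟩) = |⟨+x|ψ⟩|² = 36/40.
After stage 1 the state is |+x⟩; P(|-z⟩) = |⟨-z|+x⟩|² = 1/2.
Joint probability = 36/40 × 1/2 = 0.450.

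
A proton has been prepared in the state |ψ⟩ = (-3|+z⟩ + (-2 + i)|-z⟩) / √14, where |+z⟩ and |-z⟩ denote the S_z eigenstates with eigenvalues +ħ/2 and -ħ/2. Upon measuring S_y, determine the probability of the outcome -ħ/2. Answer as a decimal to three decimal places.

0.714

|-y⟩ = (|+z⟩ - i|-z⟩)/√2, so ⟨-y|ψ⟩ = (-4 - 2i) / (√2·√14).
P = |-4 - 2i|² / 28 = 20/28.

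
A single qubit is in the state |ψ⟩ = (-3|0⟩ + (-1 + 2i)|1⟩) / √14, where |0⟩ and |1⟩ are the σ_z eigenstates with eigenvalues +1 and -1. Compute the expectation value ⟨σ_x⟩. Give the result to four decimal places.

⟨σ_x⟩ = 2 Re(a* b)/(|a|²+|b|²) with a = -3, b = (-1 + 2i).
a* b = (3 - 6i), so ⟨σ_x⟩ = 6/14.

0.4286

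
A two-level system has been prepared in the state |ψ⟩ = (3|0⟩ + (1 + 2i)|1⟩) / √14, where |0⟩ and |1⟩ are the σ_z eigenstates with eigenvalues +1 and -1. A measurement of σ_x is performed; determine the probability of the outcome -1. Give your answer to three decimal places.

0.286

|-x⟩ = (|0⟩ - |1⟩)/√2, so ⟨-x|ψ⟩ = (2 - 2i) / (√2·√14).
P = |2 - 2i|² / 28 = 8/28.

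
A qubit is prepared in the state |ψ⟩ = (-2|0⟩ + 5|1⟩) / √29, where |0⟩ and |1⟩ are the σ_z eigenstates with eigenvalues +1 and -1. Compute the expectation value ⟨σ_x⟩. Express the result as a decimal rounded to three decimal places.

⟨σ_x⟩ = 2 Re(a* b)/(|a|²+|b|²) with a = -2, b = 5.
a* b = -10, so ⟨σ_x⟩ = -20/29.

-0.690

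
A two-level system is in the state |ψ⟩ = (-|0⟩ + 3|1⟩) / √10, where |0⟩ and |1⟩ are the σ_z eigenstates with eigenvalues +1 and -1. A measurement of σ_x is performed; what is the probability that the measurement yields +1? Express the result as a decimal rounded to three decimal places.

0.200

|+x⟩ = (|0⟩ + |1⟩)/√2, so ⟨+x|ψ⟩ = (2) / (√2·√10).
P = |2|² / 20 = 4/20.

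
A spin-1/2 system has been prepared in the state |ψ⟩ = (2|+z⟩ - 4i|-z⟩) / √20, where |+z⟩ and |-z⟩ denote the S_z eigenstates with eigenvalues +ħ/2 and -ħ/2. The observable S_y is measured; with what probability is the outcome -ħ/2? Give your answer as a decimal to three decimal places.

|-y⟩ = (|+z⟩ - i|-z⟩)/√2, so ⟨-y|ψ⟩ = (6) / (√2·√20).
P = |6|² / 40 = 36/40.

0.900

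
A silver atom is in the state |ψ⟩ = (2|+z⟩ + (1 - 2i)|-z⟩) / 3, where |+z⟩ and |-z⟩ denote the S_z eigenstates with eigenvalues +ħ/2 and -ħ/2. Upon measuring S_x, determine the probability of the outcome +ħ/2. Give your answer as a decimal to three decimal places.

0.722

|+x⟩ = (|+z⟩ + |-z⟩)/√2, so ⟨+x|ψ⟩ = (3 - 2i) / (√2·3).
P = |3 - 2i|² / 18 = 13/18.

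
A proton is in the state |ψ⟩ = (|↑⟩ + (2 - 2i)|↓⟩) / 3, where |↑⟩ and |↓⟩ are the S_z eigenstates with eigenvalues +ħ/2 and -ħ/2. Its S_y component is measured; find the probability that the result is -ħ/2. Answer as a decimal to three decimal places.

|-y⟩ = (|↑⟩ - i|↓⟩)/√2, so ⟨-y|ψ⟩ = (3 + 2i) / (√2·3).
P = |3 + 2i|² / 18 = 13/18.

0.722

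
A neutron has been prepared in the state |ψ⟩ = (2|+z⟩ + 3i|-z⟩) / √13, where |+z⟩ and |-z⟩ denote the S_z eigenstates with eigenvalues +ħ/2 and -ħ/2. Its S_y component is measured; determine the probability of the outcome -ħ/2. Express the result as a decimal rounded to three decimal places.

|-y⟩ = (|+z⟩ - i|-z⟩)/√2, so ⟨-y|ψ⟩ = (-1) / (√2·√13).
P = |-1|² / 26 = 1/26.

0.038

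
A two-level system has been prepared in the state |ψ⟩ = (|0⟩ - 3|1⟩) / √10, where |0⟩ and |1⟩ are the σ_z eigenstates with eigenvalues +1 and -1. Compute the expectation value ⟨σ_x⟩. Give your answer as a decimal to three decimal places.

-0.600

⟨σ_x⟩ = 2 Re(a* b)/(|a|²+|b|²) with a = 1, b = -3.
a* b = -3, so ⟨σ_x⟩ = -6/10.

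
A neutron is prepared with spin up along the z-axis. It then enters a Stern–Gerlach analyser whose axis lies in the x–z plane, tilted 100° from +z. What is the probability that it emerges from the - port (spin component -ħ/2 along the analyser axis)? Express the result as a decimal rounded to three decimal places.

For spin-½, the probability of finding spin-up along an axis at angle θ to the initial spin direction is cos²(θ/2); spin-down is sin²(θ/2).
θ = 100°, so P = sin²(50°) ≈ 0.587.

0.587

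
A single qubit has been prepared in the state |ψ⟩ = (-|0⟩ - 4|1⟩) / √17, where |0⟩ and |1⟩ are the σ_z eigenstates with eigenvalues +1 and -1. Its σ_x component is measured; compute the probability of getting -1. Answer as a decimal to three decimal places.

0.265

|-x⟩ = (|0⟩ - |1⟩)/√2, so ⟨-x|ψ⟩ = (3) / (√2·√17).
P = |3|² / 34 = 9/34.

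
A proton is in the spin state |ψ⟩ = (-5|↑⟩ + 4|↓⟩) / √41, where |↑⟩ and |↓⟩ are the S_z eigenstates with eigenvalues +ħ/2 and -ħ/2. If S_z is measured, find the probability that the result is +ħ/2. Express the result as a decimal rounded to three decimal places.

The +ħ/2 outcome corresponds to |↑⟩. Its amplitude in |ψ⟩ is -5/√41.
P = |-5|² / 41 = 25/41.

0.610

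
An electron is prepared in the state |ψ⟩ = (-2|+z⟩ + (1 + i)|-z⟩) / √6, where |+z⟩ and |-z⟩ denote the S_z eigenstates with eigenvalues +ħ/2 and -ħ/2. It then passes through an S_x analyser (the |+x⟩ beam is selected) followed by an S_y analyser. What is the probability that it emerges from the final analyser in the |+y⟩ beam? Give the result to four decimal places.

0.0833

First analyser (S_x): P(|+x⟩) = |⟨+x|ψ⟩|² = 2/12.
After stage 1 the state is |+x⟩; P(|+y⟩) = |⟨+y|+x⟩|² = 1/2.
Joint probability = 2/12 × 1/2 = 0.0833.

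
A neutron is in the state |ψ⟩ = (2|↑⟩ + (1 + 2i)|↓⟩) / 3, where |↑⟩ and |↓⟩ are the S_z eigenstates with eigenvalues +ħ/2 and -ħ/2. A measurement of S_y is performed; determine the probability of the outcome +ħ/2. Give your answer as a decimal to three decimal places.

|+y⟩ = (|↑⟩ + i|↓⟩)/√2, so ⟨+y|ψ⟩ = (4 - i) / (√2·3).
P = |4 - i|² / 18 = 17/18.

0.944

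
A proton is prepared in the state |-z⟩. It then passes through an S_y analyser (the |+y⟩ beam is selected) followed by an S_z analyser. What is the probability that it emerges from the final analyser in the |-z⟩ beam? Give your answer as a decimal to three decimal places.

First analyser (S_y): from |-z⟩, P(|+y⟩) = 1/2.
After stage 1 the state is |+y⟩; P(|-z⟩) = |⟨-z|+y⟩|² = 1/2.
Joint probability = 1/2 × 1/2 = 0.250.

0.250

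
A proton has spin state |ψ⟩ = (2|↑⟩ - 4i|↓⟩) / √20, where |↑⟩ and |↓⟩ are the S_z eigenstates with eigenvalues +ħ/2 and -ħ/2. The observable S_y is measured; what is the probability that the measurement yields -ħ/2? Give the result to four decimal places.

|-y⟩ = (|↑⟩ - i|↓⟩)/√2, so ⟨-y|ψ⟩ = (6) / (√2·√20).
P = |6|² / 40 = 36/40.

0.9000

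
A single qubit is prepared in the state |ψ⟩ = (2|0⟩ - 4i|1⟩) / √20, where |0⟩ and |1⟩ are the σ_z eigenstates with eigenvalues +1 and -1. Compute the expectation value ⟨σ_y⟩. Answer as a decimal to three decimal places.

⟨σ_y⟩ = 2 Im(a* b)/(|a|²+|b|²) with a = 2, b = -4i.
a* b = -8i, so ⟨σ_y⟩ = -16/20.

-0.800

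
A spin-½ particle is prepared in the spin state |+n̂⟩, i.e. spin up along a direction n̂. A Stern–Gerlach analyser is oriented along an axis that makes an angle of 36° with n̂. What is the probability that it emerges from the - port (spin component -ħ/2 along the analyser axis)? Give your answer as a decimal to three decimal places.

0.095

For spin-½, the probability of finding spin-up along an axis at angle θ to the initial spin direction is cos²(θ/2); spin-down is sin²(θ/2).
θ = 36°, so P = sin²(18°) ≈ 0.095.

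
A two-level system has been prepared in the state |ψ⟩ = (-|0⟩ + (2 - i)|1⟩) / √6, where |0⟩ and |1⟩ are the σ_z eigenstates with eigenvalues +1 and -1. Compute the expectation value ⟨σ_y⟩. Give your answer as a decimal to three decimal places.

⟨σ_y⟩ = 2 Im(a* b)/(|a|²+|b|²) with a = -1, b = (2 - i).
a* b = (-2 + i), so ⟨σ_y⟩ = 2/6.

0.333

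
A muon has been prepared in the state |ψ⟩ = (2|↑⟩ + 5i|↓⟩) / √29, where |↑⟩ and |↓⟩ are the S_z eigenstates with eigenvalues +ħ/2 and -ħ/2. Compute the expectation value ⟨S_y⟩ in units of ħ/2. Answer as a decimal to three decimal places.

0.690

⟨σ_y⟩ = 2 Im(a* b)/(|a|²+|b|²) with a = 2, b = 5i.
a* b = 10i, so ⟨σ_y⟩ = 20/29.
⟨S_y⟩ = (ħ/2)·⟨σ_y⟩.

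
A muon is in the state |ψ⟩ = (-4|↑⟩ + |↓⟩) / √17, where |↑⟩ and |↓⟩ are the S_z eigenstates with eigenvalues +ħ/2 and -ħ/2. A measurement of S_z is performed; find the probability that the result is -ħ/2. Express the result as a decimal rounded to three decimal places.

0.059

The -ħ/2 outcome corresponds to |↓⟩. Its amplitude in |ψ⟩ is 1/√17.
P = |1|² / 17 = 1/17.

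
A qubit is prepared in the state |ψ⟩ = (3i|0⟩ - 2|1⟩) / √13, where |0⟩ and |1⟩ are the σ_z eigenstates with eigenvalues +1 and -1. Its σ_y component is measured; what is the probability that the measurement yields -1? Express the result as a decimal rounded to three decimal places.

|-y⟩ = (|0⟩ - i|1⟩)/√2, so ⟨-y|ψ⟩ = (i) / (√2·√13).
P = |i|² / 26 = 1/26.

0.038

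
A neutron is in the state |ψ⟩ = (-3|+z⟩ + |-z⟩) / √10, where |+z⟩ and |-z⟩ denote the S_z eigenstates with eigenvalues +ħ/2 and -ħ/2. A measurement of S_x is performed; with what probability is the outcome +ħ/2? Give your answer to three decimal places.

|+x⟩ = (|+z⟩ + |-z⟩)/√2, so ⟨+x|ψ⟩ = (-2) / (√2·√10).
P = |-2|² / 20 = 4/20.

0.200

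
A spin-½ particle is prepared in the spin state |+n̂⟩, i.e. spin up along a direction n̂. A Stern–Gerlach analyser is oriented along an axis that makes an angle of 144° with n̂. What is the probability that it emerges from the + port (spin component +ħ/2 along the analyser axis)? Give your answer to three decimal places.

0.095

For spin-½, the probability of finding spin-up along an axis at angle θ to the initial spin direction is cos²(θ/2); spin-down is sin²(θ/2).
θ = 144°, so P = cos²(72°) ≈ 0.095.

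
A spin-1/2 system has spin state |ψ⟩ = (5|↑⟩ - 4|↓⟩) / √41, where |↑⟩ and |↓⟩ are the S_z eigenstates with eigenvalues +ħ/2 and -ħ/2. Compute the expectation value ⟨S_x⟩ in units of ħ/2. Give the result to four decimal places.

-0.9756

⟨σ_x⟩ = 2 Re(a* b)/(|a|²+|b|²) with a = 5, b = -4.
a* b = -20, so ⟨σ_x⟩ = -40/41.
⟨S_x⟩ = (ħ/2)·⟨σ_x⟩.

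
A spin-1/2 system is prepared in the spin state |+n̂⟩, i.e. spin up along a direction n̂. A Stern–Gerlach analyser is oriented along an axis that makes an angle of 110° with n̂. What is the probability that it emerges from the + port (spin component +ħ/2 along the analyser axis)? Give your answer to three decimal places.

0.329

For spin-½, the probability of finding spin-up along an axis at angle θ to the initial spin direction is cos²(θ/2); spin-down is sin²(θ/2).
θ = 110°, so P = cos²(55°) ≈ 0.329.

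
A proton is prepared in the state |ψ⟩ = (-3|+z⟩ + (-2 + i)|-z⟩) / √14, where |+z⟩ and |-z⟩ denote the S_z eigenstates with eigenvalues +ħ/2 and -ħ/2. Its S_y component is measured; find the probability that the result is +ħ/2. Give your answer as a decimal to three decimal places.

0.286

|+y⟩ = (|+z⟩ + i|-z⟩)/√2, so ⟨+y|ψ⟩ = (-2 + 2i) / (√2·√14).
P = |-2 + 2i|² / 28 = 8/28.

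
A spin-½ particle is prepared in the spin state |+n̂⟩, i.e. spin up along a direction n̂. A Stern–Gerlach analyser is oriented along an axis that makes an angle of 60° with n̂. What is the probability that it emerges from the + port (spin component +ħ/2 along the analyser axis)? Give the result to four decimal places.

For spin-½, the probability of finding spin-up along an axis at angle θ to the initial spin direction is cos²(θ/2); spin-down is sin²(θ/2).
θ = 60°, so P = cos²(30°) ≈ 0.7500.

0.7500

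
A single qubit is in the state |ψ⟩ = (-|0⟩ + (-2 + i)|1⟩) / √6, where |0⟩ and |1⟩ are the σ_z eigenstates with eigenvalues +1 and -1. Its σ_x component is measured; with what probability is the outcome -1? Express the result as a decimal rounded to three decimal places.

0.167

|-x⟩ = (|0⟩ - |1⟩)/√2, so ⟨-x|ψ⟩ = (1 - i) / (√2·√6).
P = |1 - i|² / 12 = 2/12.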